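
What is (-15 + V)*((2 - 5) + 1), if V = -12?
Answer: 54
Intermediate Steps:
(-15 + V)*((2 - 5) + 1) = (-15 - 12)*((2 - 5) + 1) = -27*(-3 + 1) = -27*(-2) = 54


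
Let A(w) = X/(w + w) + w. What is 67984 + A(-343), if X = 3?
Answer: 46401723/686 ≈ 67641.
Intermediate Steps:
A(w) = w + 3/(2*w) (A(w) = 3/(w + w) + w = 3/((2*w)) + w = 3*(1/(2*w)) + w = 3/(2*w) + w = w + 3/(2*w))
67984 + A(-343) = 67984 + (-343 + (3/2)/(-343)) = 67984 + (-343 + (3/2)*(-1/343)) = 67984 + (-343 - 3/686) = 67984 - 235301/686 = 46401723/686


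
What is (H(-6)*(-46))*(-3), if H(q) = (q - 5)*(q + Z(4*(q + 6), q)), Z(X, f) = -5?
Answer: 16698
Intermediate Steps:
H(q) = (-5 + q)² (H(q) = (q - 5)*(q - 5) = (-5 + q)*(-5 + q) = (-5 + q)²)
(H(-6)*(-46))*(-3) = ((25 + (-6)² - 10*(-6))*(-46))*(-3) = ((25 + 36 + 60)*(-46))*(-3) = (121*(-46))*(-3) = -5566*(-3) = 16698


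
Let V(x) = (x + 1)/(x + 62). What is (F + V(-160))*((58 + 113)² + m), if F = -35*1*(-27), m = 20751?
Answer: 2318853924/49 ≈ 4.7324e+7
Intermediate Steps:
V(x) = (1 + x)/(62 + x)
F = 945 (F = -35*(-27) = 945)
(F + V(-160))*((58 + 113)² + m) = (945 + (1 - 160)/(62 - 160))*((58 + 113)² + 20751) = (945 - 159/(-98))*(171² + 20751) = (945 - 1/98*(-159))*(29241 + 20751) = (945 + 159/98)*49992 = (92769/98)*49992 = 2318853924/49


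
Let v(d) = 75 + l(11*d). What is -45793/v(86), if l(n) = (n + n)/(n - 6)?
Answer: -10761355/18098 ≈ -594.62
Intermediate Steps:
l(n) = 2*n/(-6 + n) (l(n) = (2*n)/(-6 + n) = 2*n/(-6 + n))
v(d) = 75 + 22*d/(-6 + 11*d) (v(d) = 75 + 2*(11*d)/(-6 + 11*d) = 75 + 22*d/(-6 + 11*d))
-45793/v(86) = -45793*(-6 + 11*86)/(-450 + 847*86) = -45793*(-6 + 946)/(-450 + 72842) = -45793/(72392/940) = -45793/((1/940)*72392) = -45793/18098/235 = -45793*235/18098 = -10761355/18098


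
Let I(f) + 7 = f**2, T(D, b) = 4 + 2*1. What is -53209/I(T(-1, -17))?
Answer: -53209/29 ≈ -1834.8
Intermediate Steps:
T(D, b) = 6 (T(D, b) = 4 + 2 = 6)
I(f) = -7 + f**2
-53209/I(T(-1, -17)) = -53209/(-7 + 6**2) = -53209/(-7 + 36) = -53209/29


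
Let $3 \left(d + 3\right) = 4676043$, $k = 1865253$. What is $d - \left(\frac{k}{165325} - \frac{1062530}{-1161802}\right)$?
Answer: $\frac{149690301329036272}{96037457825} \approx 1.5587 \cdot 10^{6}$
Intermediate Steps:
$d = 1558678$ ($d = -3 + \frac{1}{3} \cdot 4676043 = -3 + 1558681 = 1558678$)
$d - \left(\frac{k}{165325} - \frac{1062530}{-1161802}\right) = 1558678 - \left(\frac{1865253}{165325} - \frac{1062530}{-1161802}\right) = 1558678 - \left(1865253 \cdot \frac{1}{165325} - - \frac{531265}{580901}\right) = 1558678 - \left(\frac{1865253}{165325} + \frac{531265}{580901}\right) = 1558678 - \frac{1171358719078}{96037457825} = \frac{149690301329036272}{96037457825}$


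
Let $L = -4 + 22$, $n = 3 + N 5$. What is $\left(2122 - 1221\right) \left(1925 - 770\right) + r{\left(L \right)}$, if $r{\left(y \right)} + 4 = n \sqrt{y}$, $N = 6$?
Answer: $1040651 + 99 \sqrt{2} \approx 1.0408 \cdot 10^{6}$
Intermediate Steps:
$n = 33$ ($n = 3 + 6 \cdot 5 = 3 + 30 = 33$)
$L = 18$
$r{\left(y \right)} = -4 + 33 \sqrt{y}$
$\left(2122 - 1221\right) \left(1925 - 770\right) + r{\left(L \right)} = \left(2122 - 1221\right) \left(1925 - 770\right) - \left(4 - 33 \sqrt{18}\right) = 901 \cdot 1155 - \left(4 - 33 \cdot 3 \sqrt{2}\right) = 1040655 - \left(4 - 99 \sqrt{2}\right) = 1040651 + 99 \sqrt{2}$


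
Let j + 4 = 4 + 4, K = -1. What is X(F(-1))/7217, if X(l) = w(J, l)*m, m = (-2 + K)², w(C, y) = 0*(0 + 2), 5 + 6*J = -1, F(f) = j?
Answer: 0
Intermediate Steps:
j = 4 (j = -4 + (4 + 4) = -4 + 8 = 4)
F(f) = 4
J = -1 (J = -⅚ + (⅙)*(-1) = -⅚ - ⅙ = -1)
w(C, y) = 0 (w(C, y) = 0*2 = 0)
m = 9 (m = (-2 - 1)² = (-3)² = 9)
X(l) = 0 (X(l) = 0*9 = 0)
X(F(-1))/7217 = 0/7217 = 0*(1/7217) = 0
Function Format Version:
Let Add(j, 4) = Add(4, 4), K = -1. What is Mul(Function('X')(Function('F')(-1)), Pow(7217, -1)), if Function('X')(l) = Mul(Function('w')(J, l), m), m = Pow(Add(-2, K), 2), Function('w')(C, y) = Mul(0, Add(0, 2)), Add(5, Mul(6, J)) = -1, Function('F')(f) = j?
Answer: 0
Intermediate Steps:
j = 4 (j = Add(-4, Add(4, 4)) = Add(-4, 8) = 4)
Function('F')(f) = 4
J = -1 (J = Add(Rational(-5, 6), Mul(Rational(1, 6), -1)) = Add(Rational(-5, 6), Rational(-1, 6)) = -1)
Function('w')(C, y) = 0 (Function('w')(C, y) = Mul(0, 2) = 0)
m = 9 (m = Pow(Add(-2, -1), 2) = Pow(-3, 2) = 9)
Function('X')(l) = 0 (Function('X')(l) = Mul(0, 9) = 0)
Mul(Function('X')(Function('F')(-1)), Pow(7217, -1)) = Mul(0, Pow(7217, -1)) = Mul(0, Rational(1, 7217)) = 0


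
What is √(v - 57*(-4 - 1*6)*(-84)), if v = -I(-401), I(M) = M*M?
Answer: I*√208681 ≈ 456.82*I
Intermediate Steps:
I(M) = M²
v = -160801 (v = -1*(-401)² = -1*160801 = -160801)
√(v - 57*(-4 - 1*6)*(-84)) = √(-160801 - 57*(-4 - 1*6)*(-84)) = √(-160801 - 57*(-4 - 6)*(-84)) = √(-160801 - 57*(-10)*(-84)) = √(-160801 + 570*(-84)) = √(-160801 - 47880) = √(-208681) = I*√208681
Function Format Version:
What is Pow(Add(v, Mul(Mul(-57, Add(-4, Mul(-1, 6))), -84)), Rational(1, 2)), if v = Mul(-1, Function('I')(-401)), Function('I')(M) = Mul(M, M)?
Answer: Mul(I, Pow(208681, Rational(1, 2))) ≈ Mul(456.82, I)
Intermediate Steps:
Function('I')(M) = Pow(M, 2)
v = -160801 (v = Mul(-1, Pow(-401, 2)) = Mul(-1, 160801) = -160801)
Pow(Add(v, Mul(Mul(-57, Add(-4, Mul(-1, 6))), -84)), Rational(1, 2)) = Pow(Add(-160801, Mul(Mul(-57, Add(-4, Mul(-1, 6))), -84)), Rational(1, 2)) = Pow(Add(-160801, Mul(Mul(-57, Add(-4, -6)), -84)), Rational(1, 2)) = Pow(Add(-160801, Mul(Mul(-57, -10), -84)), Rational(1, 2)) = Pow(Add(-160801, Mul(570, -84)), Rational(1, 2)) = Pow(Add(-160801, -47880), Rational(1, 2)) = Pow(-208681, Rational(1, 2)) = Mul(I, Pow(208681, Rational(1, 2)))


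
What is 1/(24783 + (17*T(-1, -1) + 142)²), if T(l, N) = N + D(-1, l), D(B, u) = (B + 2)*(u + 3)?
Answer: 1/50064 ≈ 1.9974e-5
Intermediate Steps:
D(B, u) = (2 + B)*(3 + u)
T(l, N) = 3 + N + l (T(l, N) = N + (6 + 2*l + 3*(-1) - l) = N + (6 + 2*l - 3 - l) = N + (3 + l) = 3 + N + l)
1/(24783 + (17*T(-1, -1) + 142)²) = 1/(24783 + (17*(3 - 1 - 1) + 142)²) = 1/(24783 + (17*1 + 142)²) = 1/(24783 + (17 + 142)²) = 1/(24783 + 159²) = 1/(24783 + 25281) = 1/50064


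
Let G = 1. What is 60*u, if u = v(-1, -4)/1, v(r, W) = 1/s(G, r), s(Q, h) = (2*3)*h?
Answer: -10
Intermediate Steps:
s(Q, h) = 6*h
v(r, W) = 1/(6*r)
u = -⅙ (u = ((⅙)/(-1))/1 = ((⅙)*(-1))*1 = -⅙*1 = -⅙ ≈ -0.16667)
60*u = 60*(-⅙) = -10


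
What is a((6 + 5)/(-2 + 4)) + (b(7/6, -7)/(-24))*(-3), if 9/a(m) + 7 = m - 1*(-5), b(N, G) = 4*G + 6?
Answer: -5/28 ≈ -0.17857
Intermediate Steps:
b(N, G) = 6 + 4*G
a(m) = 9/(-2 + m) (a(m) = 9/(-7 + (m - 1*(-5))) = 9/(-7 + (m + 5)) = 9/(-7 + (5 + m)) = 9/(-2 + m))
a((6 + 5)/(-2 + 4)) + (b(7/6, -7)/(-24))*(-3) = 9/(-2 + (6 + 5)/(-2 + 4)) + ((6 + 4*(-7))/(-24))*(-3) = 9/(-2 + 11/2) + ((6 - 28)*(-1/24))*(-3) = 9/(-2 + 11*(½)) - 22*(-1/24)*(-3) = 9/(-2 + 11/2) + (11/12)*(-3) = 9/(7/2) - 11/4 = 9*(2/7) - 11/4 = 18/7 - 11/4 = -5/28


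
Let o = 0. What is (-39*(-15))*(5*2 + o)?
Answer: 5850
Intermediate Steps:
(-39*(-15))*(5*2 + o) = (-39*(-15))*(5*2 + 0) = 585*(10 + 0) = 585*10 = 5850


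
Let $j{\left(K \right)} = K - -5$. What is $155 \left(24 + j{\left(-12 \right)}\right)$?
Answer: $2635$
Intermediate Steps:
$j{\left(K \right)} = 5 + K$ ($j{\left(K \right)} = K + 5 = 5 + K$)
$155 \left(24 + j{\left(-12 \right)}\right) = 155 \left(24 + \left(5 - 12\right)\right) = 155 \left(24 - 7\right) = 155 \cdot 17 = 2635$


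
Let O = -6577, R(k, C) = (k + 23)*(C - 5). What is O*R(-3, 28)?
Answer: -3025420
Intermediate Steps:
R(k, C) = (-5 + C)*(23 + k) (R(k, C) = (23 + k)*(-5 + C) = (-5 + C)*(23 + k))
O*R(-3, 28) = -6577*(-115 - 5*(-3) + 23*28 + 28*(-3)) = -6577*(-115 + 15 + 644 - 84) = -6577*460 = -3025420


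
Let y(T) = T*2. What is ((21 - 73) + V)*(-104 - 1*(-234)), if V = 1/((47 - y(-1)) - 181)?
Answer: -446225/66 ≈ -6761.0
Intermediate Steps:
y(T) = 2*T
V = -1/132 (V = 1/((47 - 2*(-1)) - 181) = 1/((47 - 1*(-2)) - 181) = 1/((47 + 2) - 181) = 1/(49 - 181) = 1/(-132) = -1/132 ≈ -0.0075758)
((21 - 73) + V)*(-104 - 1*(-234)) = ((21 - 73) - 1/132)*(-104 - 1*(-234)) = (-52 - 1/132)*(-104 + 234) = -6865/132*130 = -446225/66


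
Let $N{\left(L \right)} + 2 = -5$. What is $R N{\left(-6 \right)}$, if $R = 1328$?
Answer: $-9296$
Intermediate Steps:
$N{\left(L \right)} = -7$ ($N{\left(L \right)} = -2 - 5 = -7$)
$R N{\left(-6 \right)} = 1328 \left(-7\right) = -9296$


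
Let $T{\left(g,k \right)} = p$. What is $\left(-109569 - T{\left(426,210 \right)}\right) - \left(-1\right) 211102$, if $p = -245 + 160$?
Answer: $101618$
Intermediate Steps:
$p = -85$
$T{\left(g,k \right)} = -85$
$\left(-109569 - T{\left(426,210 \right)}\right) - \left(-1\right) 211102 = \left(-109569 - -85\right) - \left(-1\right) 211102 = \left(-109569 + 85\right) - -211102 = -109484 + 211102 = 101618$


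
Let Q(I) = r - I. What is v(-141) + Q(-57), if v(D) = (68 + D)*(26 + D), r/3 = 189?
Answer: 9019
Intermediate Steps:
r = 567 (r = 3*189 = 567)
v(D) = (26 + D)*(68 + D)
Q(I) = 567 - I
v(-141) + Q(-57) = (1768 + (-141)**2 + 94*(-141)) + (567 - 1*(-57)) = (1768 + 19881 - 13254) + (567 + 57) = 8395 + 624 = 9019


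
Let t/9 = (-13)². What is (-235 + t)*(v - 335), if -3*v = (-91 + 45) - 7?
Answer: -1224272/3 ≈ -4.0809e+5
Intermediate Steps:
t = 1521 (t = 9*(-13)² = 9*169 = 1521)
v = 53/3 (v = -((-91 + 45) - 7)/3 = -(-46 - 7)/3 = -⅓*(-53) = 53/3 ≈ 17.667)
(-235 + t)*(v - 335) = (-235 + 1521)*(53/3 - 335) = 1286*(-952/3) = -1224272/3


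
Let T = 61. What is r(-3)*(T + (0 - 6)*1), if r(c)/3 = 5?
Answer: 825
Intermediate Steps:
r(c) = 15 (r(c) = 3*5 = 15)
r(-3)*(T + (0 - 6)*1) = 15*(61 + (0 - 6)*1) = 15*(61 - 6*1) = 15*(61 - 6) = 15*55 = 825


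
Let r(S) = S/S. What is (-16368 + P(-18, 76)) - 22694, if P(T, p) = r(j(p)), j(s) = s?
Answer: -39061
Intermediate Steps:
r(S) = 1
P(T, p) = 1
(-16368 + P(-18, 76)) - 22694 = (-16368 + 1) - 22694 = -16367 - 22694 = -39061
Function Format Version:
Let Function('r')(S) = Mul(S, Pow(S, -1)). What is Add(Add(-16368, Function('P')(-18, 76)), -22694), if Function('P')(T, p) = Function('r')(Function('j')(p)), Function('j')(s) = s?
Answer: -39061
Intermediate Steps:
Function('r')(S) = 1
Function('P')(T, p) = 1
Add(Add(-16368, Function('P')(-18, 76)), -22694) = Add(Add(-16368, 1), -22694) = Add(-16367, -22694) = -39061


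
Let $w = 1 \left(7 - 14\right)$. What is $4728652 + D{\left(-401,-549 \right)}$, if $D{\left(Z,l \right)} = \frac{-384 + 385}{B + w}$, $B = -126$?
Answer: $\frac{628910715}{133} \approx 4.7286 \cdot 10^{6}$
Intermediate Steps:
$w = -7$ ($w = 1 \left(-7\right) = -7$)
$D{\left(Z,l \right)} = - \frac{1}{133}$ ($D{\left(Z,l \right)} = \frac{-384 + 385}{-126 - 7} = 1 \frac{1}{-133} = 1 \left(- \frac{1}{133}\right) = - \frac{1}{133}$)
$4728652 + D{\left(-401,-549 \right)} = 4728652 - \frac{1}{133} = \frac{628910715}{133}$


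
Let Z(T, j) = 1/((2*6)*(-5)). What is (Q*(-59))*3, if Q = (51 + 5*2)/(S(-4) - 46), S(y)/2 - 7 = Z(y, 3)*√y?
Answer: 77738400/230401 - 161955*I/230401 ≈ 337.4 - 0.70293*I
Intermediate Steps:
Z(T, j) = -1/60 (Z(T, j) = 1/(12*(-5)) = 1/(-60) = -1/60)
S(y) = 14 - √y/30 (S(y) = 14 + 2*(-√y/60) = 14 - √y/30)
Q = 13725*(-32 + I/15)/230401 (Q = (51 + 5*2)/((14 - I/15) - 46) = (51 + 10)/((14 - I/15) - 46) = 61/((14 - I/15) - 46) = 61/(-32 - I/15) = 61*(225*(-32 + I/15)/230401) = 13725*(-32 + I/15)/230401 ≈ -1.9062 + 0.0039713*I)
(Q*(-59))*3 = ((-439200/230401 + 915*I/230401)*(-59))*3 = (25912800/230401 - 53985*I/230401)*3 = 77738400/230401 - 161955*I/230401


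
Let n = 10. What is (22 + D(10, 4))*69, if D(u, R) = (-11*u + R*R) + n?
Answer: -4278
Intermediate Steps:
D(u, R) = 10 + R² - 11*u (D(u, R) = (-11*u + R*R) + 10 = (-11*u + R²) + 10 = (R² - 11*u) + 10 = 10 + R² - 11*u)
(22 + D(10, 4))*69 = (22 + (10 + 4² - 11*10))*69 = (22 + (10 + 16 - 110))*69 = (22 - 84)*69 = -62*69 = -4278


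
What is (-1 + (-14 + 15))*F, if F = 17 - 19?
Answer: 0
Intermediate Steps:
F = -2
(-1 + (-14 + 15))*F = (-1 + (-14 + 15))*(-2) = (-1 + 1)*(-2) = 0*(-2) = 0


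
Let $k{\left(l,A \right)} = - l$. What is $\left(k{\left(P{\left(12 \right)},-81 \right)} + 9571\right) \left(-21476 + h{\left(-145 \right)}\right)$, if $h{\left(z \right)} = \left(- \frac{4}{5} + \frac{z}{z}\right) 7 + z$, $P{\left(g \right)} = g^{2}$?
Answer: $- \frac{1019039846}{5} \approx -2.0381 \cdot 10^{8}$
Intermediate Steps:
$h{\left(z \right)} = \frac{7}{5} + z$ ($h{\left(z \right)} = \left(\left(-4\right) \frac{1}{5} + 1\right) 7 + z = \left(- \frac{4}{5} + 1\right) 7 + z = \frac{1}{5} \cdot 7 + z = \frac{7}{5} + z$)
$\left(k{\left(P{\left(12 \right)},-81 \right)} + 9571\right) \left(-21476 + h{\left(-145 \right)}\right) = \left(- 12^{2} + 9571\right) \left(-21476 + \left(\frac{7}{5} - 145\right)\right) = \left(\left(-1\right) 144 + 9571\right) \left(-21476 - \frac{718}{5}\right) = \left(-144 + 9571\right) \left(- \frac{108098}{5}\right) = 9427 \left(- \frac{108098}{5}\right) = - \frac{1019039846}{5}$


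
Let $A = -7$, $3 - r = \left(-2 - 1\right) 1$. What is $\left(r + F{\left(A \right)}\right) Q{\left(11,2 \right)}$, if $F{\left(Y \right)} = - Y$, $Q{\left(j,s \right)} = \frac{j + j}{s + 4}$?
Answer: $\frac{143}{3} \approx 47.667$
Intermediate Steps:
$r = 6$ ($r = 3 - \left(-2 - 1\right) 1 = 3 - \left(-3\right) 1 = 3 - -3 = 3 + 3 = 6$)
$Q{\left(j,s \right)} = \frac{2 j}{4 + s}$
$\left(r + F{\left(A \right)}\right) Q{\left(11,2 \right)} = \left(6 - -7\right) 2 \cdot 11 \frac{1}{4 + 2} = \left(6 + 7\right) 2 \cdot 11 \cdot \frac{1}{6} = 13 \cdot 2 \cdot 11 \cdot \frac{1}{6} = 13 \cdot \frac{11}{3} = \frac{143}{3}$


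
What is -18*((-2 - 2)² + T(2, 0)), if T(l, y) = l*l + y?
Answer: -360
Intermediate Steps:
T(l, y) = y + l² (T(l, y) = l² + y = y + l²)
-18*((-2 - 2)² + T(2, 0)) = -18*((-2 - 2)² + (0 + 2²)) = -18*((-4)² + (0 + 4)) = -18*(16 + 4) = -18*20 = -360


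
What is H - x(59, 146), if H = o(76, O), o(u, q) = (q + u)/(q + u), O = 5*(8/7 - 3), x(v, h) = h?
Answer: -145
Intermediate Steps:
O = -65/7 (O = 5*(8*(⅐) - 3) = 5*(8/7 - 3) = 5*(-13/7) = -65/7 ≈ -9.2857)
o(u, q) = 1
H = 1
H - x(59, 146) = 1 - 1*146 = 1 - 146 = -145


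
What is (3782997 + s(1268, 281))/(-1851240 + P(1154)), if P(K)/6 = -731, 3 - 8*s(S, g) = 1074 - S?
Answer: -30264173/14845008 ≈ -2.0387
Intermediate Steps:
s(S, g) = -1071/8 + S/8 (s(S, g) = 3/8 - (1074 - S)/8 = 3/8 + (-537/4 + S/8) = -1071/8 + S/8)
P(K) = -4386 (P(K) = 6*(-731) = -4386)
(3782997 + s(1268, 281))/(-1851240 + P(1154)) = (3782997 + (-1071/8 + (⅛)*1268))/(-1851240 - 4386) = (3782997 + (-1071/8 + 317/2))/(-1855626) = (3782997 + 197/8)*(-1/1855626) = (30264173/8)*(-1/1855626) = -30264173/14845008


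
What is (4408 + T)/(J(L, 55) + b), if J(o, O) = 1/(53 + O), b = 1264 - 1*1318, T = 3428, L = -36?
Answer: -846288/5831 ≈ -145.14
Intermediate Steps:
b = -54 (b = 1264 - 1318 = -54)
(4408 + T)/(J(L, 55) + b) = (4408 + 3428)/(1/(53 + 55) - 54) = 7836/(1/108 - 54) = 7836/(-5831/108) = 7836*(-108/5831) = -846288/5831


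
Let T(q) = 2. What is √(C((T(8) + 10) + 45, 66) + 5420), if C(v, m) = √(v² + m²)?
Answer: √(5420 + 39*√5) ≈ 74.211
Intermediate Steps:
C(v, m) = √(m² + v²)
√(C((T(8) + 10) + 45, 66) + 5420) = √(√(66² + ((2 + 10) + 45)²) + 5420) = √(√(4356 + (12 + 45)²) + 5420) = √(√(4356 + 57²) + 5420) = √(√(4356 + 3249) + 5420) = √(√7605 + 5420) = √(39*√5 + 5420) = √(5420 + 39*√5)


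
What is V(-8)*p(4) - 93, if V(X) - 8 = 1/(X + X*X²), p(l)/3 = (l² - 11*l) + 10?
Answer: -136473/260 ≈ -524.90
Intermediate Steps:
p(l) = 30 - 33*l + 3*l² (p(l) = 3*((l² - 11*l) + 10) = 3*(10 + l² - 11*l) = 30 - 33*l + 3*l²)
V(X) = 8 + 1/(X + X³) (V(X) = 8 + 1/(X + X*X²) = 8 + 1/(X + X³))
V(-8)*p(4) - 93 = ((1 + 8*(-8) + 8*(-8)³)/(-8 + (-8)³))*(30 - 33*4 + 3*4²) - 93 = ((1 - 64 + 8*(-512))/(-8 - 512))*(30 - 132 + 3*16) - 93 = ((1 - 64 - 4096)/(-520))*(30 - 132 + 48) - 93 = -1/520*(-4159)*(-54) - 93 = (4159/520)*(-54) - 93 = -112293/260 - 93 = -136473/260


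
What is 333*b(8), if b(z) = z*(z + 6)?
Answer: 37296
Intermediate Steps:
b(z) = z*(6 + z)
333*b(8) = 333*(8*(6 + 8)) = 333*(8*14) = 333*112 = 37296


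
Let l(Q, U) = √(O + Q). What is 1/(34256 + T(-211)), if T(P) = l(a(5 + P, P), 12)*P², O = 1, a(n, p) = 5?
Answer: -17128/5359621555 + 44521*√6/10719243110 ≈ 6.9779e-6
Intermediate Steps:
l(Q, U) = √(1 + Q)
T(P) = √6*P² (T(P) = √(1 + 5)*P² = √6*P²)
1/(34256 + T(-211)) = 1/(34256 + √6*(-211)²) = 1/(34256 + √6*44521) = 1/(34256 + 44521*√6)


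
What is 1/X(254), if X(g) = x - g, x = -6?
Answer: -1/260 ≈ -0.0038462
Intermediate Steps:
X(g) = -6 - g
1/X(254) = 1/(-6 - 1*254) = 1/(-6 - 254) = 1/(-260) = -1/260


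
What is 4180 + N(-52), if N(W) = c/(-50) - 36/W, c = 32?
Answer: 1358517/325 ≈ 4180.1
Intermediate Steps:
N(W) = -16/25 - 36/W (N(W) = 32/(-50) - 36/W = 32*(-1/50) - 36/W = -16/25 - 36/W)
4180 + N(-52) = 4180 + (-16/25 - 36/(-52)) = 4180 + (-16/25 - 36*(-1/52)) = 4180 + (-16/25 + 9/13) = 4180 + 17/325 = 1358517/325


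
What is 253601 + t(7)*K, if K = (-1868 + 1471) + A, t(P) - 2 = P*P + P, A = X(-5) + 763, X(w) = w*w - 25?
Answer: 274829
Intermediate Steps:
X(w) = -25 + w² (X(w) = w² - 25 = -25 + w²)
A = 763 (A = (-25 + (-5)²) + 763 = (-25 + 25) + 763 = 0 + 763 = 763)
t(P) = 2 + P + P² (t(P) = 2 + (P*P + P) = 2 + (P² + P) = 2 + (P + P²) = 2 + P + P²)
K = 366 (K = (-1868 + 1471) + 763 = -397 + 763 = 366)
253601 + t(7)*K = 253601 + (2 + 7 + 7²)*366 = 253601 + (2 + 7 + 49)*366 = 253601 + 58*366 = 253601 + 21228 = 274829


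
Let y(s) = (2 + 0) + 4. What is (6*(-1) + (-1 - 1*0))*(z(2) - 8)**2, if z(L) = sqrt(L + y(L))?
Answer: -504 + 224*sqrt(2) ≈ -187.22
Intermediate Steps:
y(s) = 6 (y(s) = 2 + 4 = 6)
z(L) = sqrt(6 + L) (z(L) = sqrt(L + 6) = sqrt(6 + L))
(6*(-1) + (-1 - 1*0))*(z(2) - 8)**2 = (6*(-1) + (-1 - 1*0))*(sqrt(6 + 2) - 8)**2 = (-6 + (-1 + 0))*(sqrt(8) - 8)**2 = (-6 - 1)*(2*sqrt(2) - 8)**2 = -7*(-8 + 2*sqrt(2))**2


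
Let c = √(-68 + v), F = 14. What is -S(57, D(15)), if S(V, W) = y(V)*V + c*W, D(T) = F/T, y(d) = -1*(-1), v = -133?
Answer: -57 - 14*I*√201/15 ≈ -57.0 - 13.232*I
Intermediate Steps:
y(d) = 1
c = I*√201 (c = √(-68 - 133) = √(-201) = I*√201 ≈ 14.177*I)
D(T) = 14/T
S(V, W) = V + I*W*√201 (S(V, W) = 1*V + (I*√201)*W = V + I*W*√201)
-S(57, D(15)) = -(57 + I*(14/15)*√201) = -(57 + 14*I*√201/15) = -57 - 14*I*√201/15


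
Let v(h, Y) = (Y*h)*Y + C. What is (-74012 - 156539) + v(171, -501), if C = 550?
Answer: 42691170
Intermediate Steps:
v(h, Y) = 550 + h*Y**2 (v(h, Y) = (Y*h)*Y + 550 = h*Y**2 + 550 = 550 + h*Y**2)
(-74012 - 156539) + v(171, -501) = (-74012 - 156539) + (550 + 171*(-501)**2) = -230551 + (550 + 171*251001) = -230551 + (550 + 42921171) = -230551 + 42921721 = 42691170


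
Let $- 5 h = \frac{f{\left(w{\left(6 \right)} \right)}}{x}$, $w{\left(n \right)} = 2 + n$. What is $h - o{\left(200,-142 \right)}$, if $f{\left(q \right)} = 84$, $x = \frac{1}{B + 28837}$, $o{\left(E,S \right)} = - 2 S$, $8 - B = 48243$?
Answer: $\frac{1628012}{5} \approx 3.256 \cdot 10^{5}$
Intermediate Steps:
$B = -48235$ ($B = 8 - 48243 = -48235$)
$x = - \frac{1}{19398}$ ($x = \frac{1}{-48235 + 28837} = \frac{1}{-19398} = - \frac{1}{19398} \approx -5.1552 \cdot 10^{-5}$)
$h = \frac{1629432}{5}$ ($h = - \frac{84 \frac{1}{- \frac{1}{19398}}}{5} = - \frac{84 \left(-19398\right)}{5} = \left(- \frac{1}{5}\right) \left(-1629432\right) = \frac{1629432}{5} \approx 3.2589 \cdot 10^{5}$)
$h - o{\left(200,-142 \right)} = \frac{1629432}{5} - \left(-2\right) \left(-142\right) = \frac{1629432}{5} - 284 = \frac{1628012}{5}$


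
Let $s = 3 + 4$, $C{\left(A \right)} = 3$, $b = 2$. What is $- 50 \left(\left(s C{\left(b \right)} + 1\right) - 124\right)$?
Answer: $5100$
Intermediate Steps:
$s = 7$
$- 50 \left(\left(s C{\left(b \right)} + 1\right) - 124\right) = - 50 \left(\left(7 \cdot 3 + 1\right) - 124\right) = - 50 \left(\left(21 + 1\right) - 124\right) = - 50 \left(22 - 124\right) = \left(-50\right) \left(-102\right) = 5100$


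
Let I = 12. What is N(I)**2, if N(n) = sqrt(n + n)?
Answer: 24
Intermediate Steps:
N(n) = sqrt(2)*sqrt(n) (N(n) = sqrt(2*n) = sqrt(2)*sqrt(n))
N(I)**2 = (sqrt(2)*sqrt(12))**2 = (sqrt(2)*(2*sqrt(3)))**2 = (2*sqrt(6))**2 = 24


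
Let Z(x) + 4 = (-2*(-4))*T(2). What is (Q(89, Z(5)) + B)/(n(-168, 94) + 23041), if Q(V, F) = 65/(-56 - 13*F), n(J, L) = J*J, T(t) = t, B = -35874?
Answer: -7605353/10868180 ≈ -0.69978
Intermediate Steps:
Z(x) = 12 (Z(x) = -4 - 2*(-4)*2 = -4 + 8*2 = -4 + 16 = 12)
n(J, L) = J**2
(Q(89, Z(5)) + B)/(n(-168, 94) + 23041) = (-65/(56 + 13*12) - 35874)/((-168)**2 + 23041) = (-65/(56 + 156) - 35874)/(28224 + 23041) = (-65/212 - 35874)/51265 = (-65*1/212 - 35874)*(1/51265) = (-65/212 - 35874)*(1/51265) = -7605353/212*1/51265 = -7605353/10868180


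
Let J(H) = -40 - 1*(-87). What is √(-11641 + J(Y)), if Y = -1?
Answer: I*√11594 ≈ 107.68*I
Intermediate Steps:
J(H) = 47 (J(H) = -40 + 87 = 47)
√(-11641 + J(Y)) = √(-11641 + 47) = √(-11594) = I*√11594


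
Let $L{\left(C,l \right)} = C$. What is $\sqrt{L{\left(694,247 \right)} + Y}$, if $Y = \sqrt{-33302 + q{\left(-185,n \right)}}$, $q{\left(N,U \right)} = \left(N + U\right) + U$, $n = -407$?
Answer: $\sqrt{694 + i \sqrt{34301}} \approx 26.573 + 3.4848 i$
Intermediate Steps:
$q{\left(N,U \right)} = N + 2 U$
$Y = i \sqrt{34301}$ ($Y = \sqrt{-33302 + \left(-185 + 2 \left(-407\right)\right)} = \sqrt{-33302 - 999} = \sqrt{-34301} = i \sqrt{34301} \approx 185.21 i$)
$\sqrt{L{\left(694,247 \right)} + Y} = \sqrt{694 + i \sqrt{34301}}$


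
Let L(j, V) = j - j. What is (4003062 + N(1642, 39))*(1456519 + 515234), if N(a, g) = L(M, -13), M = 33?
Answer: 7893049507686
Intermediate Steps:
L(j, V) = 0
N(a, g) = 0
(4003062 + N(1642, 39))*(1456519 + 515234) = (4003062 + 0)*(1456519 + 515234) = 4003062*1971753 = 7893049507686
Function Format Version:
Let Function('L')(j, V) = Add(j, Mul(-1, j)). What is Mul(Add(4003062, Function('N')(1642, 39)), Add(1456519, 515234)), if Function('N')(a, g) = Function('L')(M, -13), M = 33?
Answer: 7893049507686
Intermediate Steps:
Function('L')(j, V) = 0
Function('N')(a, g) = 0
Mul(Add(4003062, Function('N')(1642, 39)), Add(1456519, 515234)) = Mul(Add(4003062, 0), Add(1456519, 515234)) = Mul(4003062, 1971753) = 7893049507686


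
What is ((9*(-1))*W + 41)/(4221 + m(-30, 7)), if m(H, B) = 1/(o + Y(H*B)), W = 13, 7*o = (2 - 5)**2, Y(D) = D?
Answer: -55518/3083437 ≈ -0.018005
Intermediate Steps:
o = 9/7 (o = (2 - 5)**2/7 = (1/7)*(-3)**2 = (1/7)*9 = 9/7 ≈ 1.2857)
m(H, B) = 1/(9/7 + B*H) (m(H, B) = 1/(9/7 + H*B) = 1/(9/7 + B*H))
((9*(-1))*W + 41)/(4221 + m(-30, 7)) = ((9*(-1))*13 + 41)/(4221 + 7/(9 + 7*7*(-30))) = (-9*13 + 41)/(4221 + 7/(9 - 1470)) = (-117 + 41)/(4221 + 7/(-1461)) = -76/(4221 + 7*(-1/1461)) = -76/(4221 - 7/1461) = -76/6166874/1461 = -76*1461/6166874 = -55518/3083437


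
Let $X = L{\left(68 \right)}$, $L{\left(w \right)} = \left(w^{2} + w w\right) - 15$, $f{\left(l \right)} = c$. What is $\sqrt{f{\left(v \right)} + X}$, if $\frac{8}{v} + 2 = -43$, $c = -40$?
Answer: $\sqrt{9193} \approx 95.88$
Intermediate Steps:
$v = - \frac{8}{45}$ ($v = \frac{8}{-2 - 43} = \frac{8}{-45} = 8 \left(- \frac{1}{45}\right) = - \frac{8}{45} \approx -0.17778$)
$f{\left(l \right)} = -40$
$L{\left(w \right)} = -15 + 2 w^{2}$ ($L{\left(w \right)} = \left(w^{2} + w^{2}\right) - 15 = 2 w^{2} - 15 = -15 + 2 w^{2}$)
$X = 9233$ ($X = -15 + 2 \cdot 68^{2} = -15 + 2 \cdot 4624 = -15 + 9248 = 9233$)
$\sqrt{f{\left(v \right)} + X} = \sqrt{-40 + 9233} = \sqrt{9193}$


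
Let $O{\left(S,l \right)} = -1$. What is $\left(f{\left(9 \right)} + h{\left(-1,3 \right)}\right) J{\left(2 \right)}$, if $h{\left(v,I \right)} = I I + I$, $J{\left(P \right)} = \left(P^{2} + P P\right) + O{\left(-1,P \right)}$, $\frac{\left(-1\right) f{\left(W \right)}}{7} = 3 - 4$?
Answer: $133$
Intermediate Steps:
$f{\left(W \right)} = 7$ ($f{\left(W \right)} = - 7 \left(3 - 4\right) = \left(-7\right) \left(-1\right) = 7$)
$J{\left(P \right)} = -1 + 2 P^{2}$ ($J{\left(P \right)} = \left(P^{2} + P P\right) - 1 = \left(P^{2} + P^{2}\right) - 1 = 2 P^{2} - 1 = -1 + 2 P^{2}$)
$h{\left(v,I \right)} = I + I^{2}$ ($h{\left(v,I \right)} = I^{2} + I = I + I^{2}$)
$\left(f{\left(9 \right)} + h{\left(-1,3 \right)}\right) J{\left(2 \right)} = \left(7 + 3 \left(1 + 3\right)\right) \left(-1 + 2 \cdot 2^{2}\right) = \left(7 + 3 \cdot 4\right) \left(-1 + 2 \cdot 4\right) = \left(7 + 12\right) \left(-1 + 8\right) = 19 \cdot 7 = 133$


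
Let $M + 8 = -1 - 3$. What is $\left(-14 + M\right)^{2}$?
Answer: $676$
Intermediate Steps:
$M = -12$ ($M = -8 - 4 = -12$)
$\left(-14 + M\right)^{2} = \left(-14 - 12\right)^{2} = \left(-26\right)^{2} = 676$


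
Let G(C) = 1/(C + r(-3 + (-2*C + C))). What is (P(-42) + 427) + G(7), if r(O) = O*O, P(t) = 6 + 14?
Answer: 47830/107 ≈ 447.01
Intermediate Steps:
P(t) = 20
r(O) = O²
G(C) = 1/(C + (-3 - C)²) (G(C) = 1/(C + (-3 + (-2*C + C))²) = 1/(C + (-3 - C)²))
(P(-42) + 427) + G(7) = (20 + 427) + 1/(7 + (3 + 7)²) = 447 + 1/(7 + 10²) = 447 + 1/(7 + 100) = 447 + 1/107 = 47830/107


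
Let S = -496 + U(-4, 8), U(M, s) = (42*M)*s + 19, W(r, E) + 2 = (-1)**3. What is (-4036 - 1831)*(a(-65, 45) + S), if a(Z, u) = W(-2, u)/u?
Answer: 160262972/15 ≈ 1.0684e+7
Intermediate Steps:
W(r, E) = -3 (W(r, E) = -2 + (-1)**3 = -2 - 1 = -3)
U(M, s) = 19 + 42*M*s (U(M, s) = 42*M*s + 19 = 19 + 42*M*s)
a(Z, u) = -3/u
S = -1821 (S = -496 + (19 + 42*(-4)*8) = -496 + (19 - 1344) = -496 - 1325 = -1821)
(-4036 - 1831)*(a(-65, 45) + S) = (-4036 - 1831)*(-3/45 - 1821) = -5867*(-3*1/45 - 1821) = -5867*(-1/15 - 1821) = -5867*(-27316/15) = 160262972/15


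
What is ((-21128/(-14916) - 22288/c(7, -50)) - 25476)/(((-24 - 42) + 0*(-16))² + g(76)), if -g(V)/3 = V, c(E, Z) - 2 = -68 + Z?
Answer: -1367034475/223203024 ≈ -6.1246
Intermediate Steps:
c(E, Z) = -66 + Z (c(E, Z) = 2 + (-68 + Z) = -66 + Z)
g(V) = -3*V
((-21128/(-14916) - 22288/c(7, -50)) - 25476)/(((-24 - 42) + 0*(-16))² + g(76)) = ((-21128/(-14916) - 22288/(-66 - 50)) - 25476)/(((-24 - 42) + 0*(-16))² - 3*76) = ((-21128*(-1/14916) - 22288/(-116)) - 25476)/((-66 + 0)² - 228) = ((5282/3729 - 22288*(-1/116)) - 25476)/((-66)² - 228) = ((5282/3729 + 5572/29) - 25476)/(4356 - 228) = (20931166/108141 - 25476)/4128 = -2734068950/108141*1/4128 = -1367034475/223203024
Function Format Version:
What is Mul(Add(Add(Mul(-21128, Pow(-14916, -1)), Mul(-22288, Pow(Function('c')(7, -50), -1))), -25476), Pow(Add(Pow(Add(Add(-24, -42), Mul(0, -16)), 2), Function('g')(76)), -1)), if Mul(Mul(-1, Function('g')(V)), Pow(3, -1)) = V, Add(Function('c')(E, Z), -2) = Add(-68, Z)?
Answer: Rational(-1367034475, 223203024) ≈ -6.1246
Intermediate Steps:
Function('c')(E, Z) = Add(-66, Z) (Function('c')(E, Z) = Add(2, Add(-68, Z)) = Add(-66, Z))
Function('g')(V) = Mul(-3, V)
Mul(Add(Add(Mul(-21128, Pow(-14916, -1)), Mul(-22288, Pow(Function('c')(7, -50), -1))), -25476), Pow(Add(Pow(Add(Add(-24, -42), Mul(0, -16)), 2), Function('g')(76)), -1)) = Mul(Add(Add(Mul(-21128, Pow(-14916, -1)), Mul(-22288, Pow(Add(-66, -50), -1))), -25476), Pow(Add(Pow(Add(Add(-24, -42), Mul(0, -16)), 2), Mul(-3, 76)), -1)) = Mul(Add(Add(Mul(-21128, Rational(-1, 14916)), Mul(-22288, Pow(-116, -1))), -25476), Pow(Add(Pow(Add(-66, 0), 2), -228), -1)) = Mul(Add(Add(Rational(5282, 3729), Mul(-22288, Rational(-1, 116))), -25476), Pow(Add(Pow(-66, 2), -228), -1)) = Mul(Add(Add(Rational(5282, 3729), Rational(5572, 29)), -25476), Pow(Add(4356, -228), -1)) = Mul(Add(Rational(20931166, 108141), -25476), Pow(4128, -1)) = Mul(Rational(-2734068950, 108141), Rational(1, 4128)) = Rational(-1367034475, 223203024)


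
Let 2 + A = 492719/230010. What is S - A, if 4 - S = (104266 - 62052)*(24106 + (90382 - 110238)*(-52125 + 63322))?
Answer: 2158487683921072981/230010 ≈ 9.3843e+12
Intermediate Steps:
S = 9384321046568 (S = 4 - (104266 - 62052)*(24106 + (90382 - 110238)*(-52125 + 63322)) = 4 - 42214*(24106 - 19856*11197) = 4 - 42214*(24106 - 222327632) = 4 - 42214*(-222303526) = 4 - 1*(-9384321046564) = 4 + 9384321046564 = 9384321046568)
A = 32699/230010 (A = -2 + 492719/230010 = 32699/230010 ≈ 0.14216)
S - A = 9384321046568 - 1*32699/230010 = 9384321046568 - 32699/230010 = 2158487683921072981/230010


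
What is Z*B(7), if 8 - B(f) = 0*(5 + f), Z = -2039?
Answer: -16312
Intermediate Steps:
B(f) = 8 (B(f) = 8 - 0*(5 + f) = 8 - 1*0 = 8 + 0 = 8)
Z*B(7) = -2039*8 = -16312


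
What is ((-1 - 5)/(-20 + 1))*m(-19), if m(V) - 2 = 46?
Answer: 288/19 ≈ 15.158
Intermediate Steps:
m(V) = 48 (m(V) = 2 + 46 = 48)
((-1 - 5)/(-20 + 1))*m(-19) = ((-1 - 5)/(-20 + 1))*48 = -6/(-19)*48 = -6*(-1/19)*48 = (6/19)*48 = 288/19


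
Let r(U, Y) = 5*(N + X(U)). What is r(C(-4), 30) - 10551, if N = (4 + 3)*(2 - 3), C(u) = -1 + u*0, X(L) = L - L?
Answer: -10586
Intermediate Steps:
X(L) = 0
C(u) = -1 (C(u) = -1 + 0 = -1)
N = -7 (N = 7*(-1) = -7)
r(U, Y) = -35 (r(U, Y) = 5*(-7 + 0) = 5*(-7) = -35)
r(C(-4), 30) - 10551 = -35 - 10551 = -10586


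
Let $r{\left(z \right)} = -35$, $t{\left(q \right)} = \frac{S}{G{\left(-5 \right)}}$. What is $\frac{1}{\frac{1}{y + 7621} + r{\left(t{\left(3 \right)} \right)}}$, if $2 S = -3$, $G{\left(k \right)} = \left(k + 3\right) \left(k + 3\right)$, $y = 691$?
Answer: $- \frac{8312}{290919} \approx -0.028572$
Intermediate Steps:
$G{\left(k \right)} = \left(3 + k\right)^{2}$ ($G{\left(k \right)} = \left(3 + k\right) \left(3 + k\right) = \left(3 + k\right)^{2}$)
$S = - \frac{3}{2}$ ($S = \frac{1}{2} \left(-3\right) = - \frac{3}{2} \approx -1.5$)
$t{\left(q \right)} = - \frac{3}{8}$ ($t{\left(q \right)} = - \frac{3}{2 \left(3 - 5\right)^{2}} = - \frac{3}{2 \left(-2\right)^{2}} = - \frac{3}{2 \cdot 4} = \left(- \frac{3}{2}\right) \frac{1}{4} = - \frac{3}{8}$)
$\frac{1}{\frac{1}{y + 7621} + r{\left(t{\left(3 \right)} \right)}} = \frac{1}{\frac{1}{691 + 7621} - 35} = \frac{1}{\frac{1}{8312} - 35} = \frac{1}{- \frac{290919}{8312}} = - \frac{8312}{290919}$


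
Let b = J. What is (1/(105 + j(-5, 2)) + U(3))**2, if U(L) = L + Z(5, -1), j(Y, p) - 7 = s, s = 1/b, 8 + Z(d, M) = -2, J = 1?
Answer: 624100/12769 ≈ 48.876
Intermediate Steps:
b = 1
Z(d, M) = -10 (Z(d, M) = -8 - 2 = -10)
s = 1 (s = 1/1 = 1)
j(Y, p) = 8 (j(Y, p) = 7 + 1 = 8)
U(L) = -10 + L (U(L) = L - 10 = -10 + L)
(1/(105 + j(-5, 2)) + U(3))**2 = (1/(105 + 8) + (-10 + 3))**2 = (1/113 - 7)**2 = (-790/113)**2 = 624100/12769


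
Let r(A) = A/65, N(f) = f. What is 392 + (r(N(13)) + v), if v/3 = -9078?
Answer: -134209/5 ≈ -26842.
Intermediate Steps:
v = -27234 (v = 3*(-9078) = -27234)
r(A) = A/65 (r(A) = A*(1/65) = A/65)
392 + (r(N(13)) + v) = 392 + ((1/65)*13 - 27234) = 392 + (⅕ - 27234) = 392 - 136169/5 = -134209/5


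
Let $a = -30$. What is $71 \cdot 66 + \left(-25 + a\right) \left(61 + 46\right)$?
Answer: $-1199$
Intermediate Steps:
$71 \cdot 66 + \left(-25 + a\right) \left(61 + 46\right) = 71 \cdot 66 + \left(-25 - 30\right) \left(61 + 46\right) = 4686 - 5885 = -1199$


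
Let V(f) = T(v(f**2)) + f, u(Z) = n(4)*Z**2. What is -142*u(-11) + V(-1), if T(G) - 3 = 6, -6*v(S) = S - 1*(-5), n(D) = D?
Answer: -68720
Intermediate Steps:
u(Z) = 4*Z**2
v(S) = -5/6 - S/6 (v(S) = -(S - 1*(-5))/6 = -(S + 5)/6 = -(5 + S)/6 = -5/6 - S/6)
T(G) = 9 (T(G) = 3 + 6 = 9)
V(f) = 9 + f
-142*u(-11) + V(-1) = -568*(-11)**2 + (9 - 1) = -568*121 + 8 = -142*484 + 8 = -68728 + 8 = -68720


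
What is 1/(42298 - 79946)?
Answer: -1/37648 ≈ -2.6562e-5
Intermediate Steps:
1/(42298 - 79946) = 1/(-37648) = -1/37648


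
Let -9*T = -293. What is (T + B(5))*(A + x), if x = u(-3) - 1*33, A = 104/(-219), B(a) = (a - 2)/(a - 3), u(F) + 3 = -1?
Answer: -5030891/3942 ≈ -1276.2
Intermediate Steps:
T = 293/9 (T = -⅑*(-293) = 293/9 ≈ 32.556)
u(F) = -4 (u(F) = -3 - 1 = -4)
B(a) = (-2 + a)/(-3 + a)
A = -104/219 (A = 104*(-1/219) = -104/219 ≈ -0.47489)
x = -37 (x = -4 - 1*33 = -4 - 33 = -37)
(T + B(5))*(A + x) = (293/9 + (-2 + 5)/(-3 + 5))*(-104/219 - 37) = (293/9 + 3/2)*(-8207/219) = (613/18)*(-8207/219) = -5030891/3942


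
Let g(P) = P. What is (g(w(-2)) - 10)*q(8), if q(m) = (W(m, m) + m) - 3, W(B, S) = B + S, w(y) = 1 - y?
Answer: -147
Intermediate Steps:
q(m) = -3 + 3*m (q(m) = ((m + m) + m) - 3 = (2*m + m) - 3 = 3*m - 3 = -3 + 3*m)
(g(w(-2)) - 10)*q(8) = ((1 - 1*(-2)) - 10)*(-3 + 3*8) = ((1 + 2) - 10)*(-3 + 24) = (3 - 10)*21 = -7*21 = -147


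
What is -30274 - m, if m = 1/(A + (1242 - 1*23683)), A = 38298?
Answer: -480054819/15857 ≈ -30274.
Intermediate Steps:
m = 1/15857 (m = 1/(38298 + (1242 - 1*23683)) = 1/(38298 + (1242 - 23683)) = 1/(38298 - 22441) = 1/15857 ≈ 6.3064e-5)
-30274 - m = -30274 - 1*1/15857 = -30274 - 1/15857 = -480054819/15857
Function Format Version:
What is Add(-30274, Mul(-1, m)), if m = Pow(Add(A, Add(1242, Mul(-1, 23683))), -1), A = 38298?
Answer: Rational(-480054819, 15857) ≈ -30274.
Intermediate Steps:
m = Rational(1, 15857) (m = Pow(Add(38298, Add(1242, Mul(-1, 23683))), -1) = Pow(Add(38298, Add(1242, -23683)), -1) = Pow(Add(38298, -22441), -1) = Pow(15857, -1) = Rational(1, 15857) ≈ 6.3064e-5)
Add(-30274, Mul(-1, m)) = Add(-30274, Mul(-1, Rational(1, 15857))) = Add(-30274, Rational(-1, 15857)) = Rational(-480054819, 15857)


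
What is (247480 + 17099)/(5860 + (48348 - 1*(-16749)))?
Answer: 264579/70957 ≈ 3.7287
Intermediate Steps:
(247480 + 17099)/(5860 + (48348 - 1*(-16749))) = 264579/(5860 + (48348 + 16749)) = 264579/(5860 + 65097) = 264579/70957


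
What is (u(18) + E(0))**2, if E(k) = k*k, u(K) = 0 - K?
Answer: 324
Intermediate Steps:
u(K) = -K
E(k) = k**2
(u(18) + E(0))**2 = (-1*18 + 0**2)**2 = (-18 + 0)**2 = (-18)**2 = 324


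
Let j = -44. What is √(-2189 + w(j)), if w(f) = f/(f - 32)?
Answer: 6*I*√21945/19 ≈ 46.781*I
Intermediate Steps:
w(f) = f/(-32 + f)
√(-2189 + w(j)) = √(-2189 - 44/(-32 - 44)) = √(-2189 - 44/(-76)) = √(-2189 - 44*(-1/76)) = √(-2189 + 11/19) = √(-41580/19) = 6*I*√21945/19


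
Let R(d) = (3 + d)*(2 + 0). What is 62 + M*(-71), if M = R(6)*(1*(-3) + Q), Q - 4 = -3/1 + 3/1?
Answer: -1216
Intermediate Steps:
Q = 4 (Q = 4 + (-3/1 + 3/1) = 4 + (-3*1 + 3*1) = 4 + (-3 + 3) = 4 + 0 = 4)
R(d) = 6 + 2*d (R(d) = (3 + d)*2 = 6 + 2*d)
M = 18 (M = (6 + 2*6)*(1*(-3) + 4) = (6 + 12)*(-3 + 4) = 18*1 = 18)
62 + M*(-71) = 62 + 18*(-71) = 62 - 1278 = -1216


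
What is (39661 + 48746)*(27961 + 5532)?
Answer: 2961015651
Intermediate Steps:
(39661 + 48746)*(27961 + 5532) = 88407*33493 = 2961015651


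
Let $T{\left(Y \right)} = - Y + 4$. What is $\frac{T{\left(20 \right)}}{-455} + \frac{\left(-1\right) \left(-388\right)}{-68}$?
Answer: $- \frac{43863}{7735} \approx -5.6707$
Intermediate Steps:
$T{\left(Y \right)} = 4 - Y$
$\frac{T{\left(20 \right)}}{-455} + \frac{\left(-1\right) \left(-388\right)}{-68} = \frac{4 - 20}{-455} + \frac{\left(-1\right) \left(-388\right)}{-68} = \left(4 - 20\right) \left(- \frac{1}{455}\right) + 388 \left(- \frac{1}{68}\right) = \left(-16\right) \left(- \frac{1}{455}\right) - \frac{97}{17} = \frac{16}{455} - \frac{97}{17} = - \frac{43863}{7735}$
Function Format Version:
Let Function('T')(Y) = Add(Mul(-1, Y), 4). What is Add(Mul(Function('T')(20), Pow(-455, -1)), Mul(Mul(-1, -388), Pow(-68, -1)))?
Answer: Rational(-43863, 7735) ≈ -5.6707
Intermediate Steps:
Function('T')(Y) = Add(4, Mul(-1, Y))
Add(Mul(Function('T')(20), Pow(-455, -1)), Mul(Mul(-1, -388), Pow(-68, -1))) = Add(Mul(Add(4, Mul(-1, 20)), Pow(-455, -1)), Mul(Mul(-1, -388), Pow(-68, -1))) = Add(Mul(Add(4, -20), Rational(-1, 455)), Mul(388, Rational(-1, 68))) = Add(Mul(-16, Rational(-1, 455)), Rational(-97, 17)) = Add(Rational(16, 455), Rational(-97, 17)) = Rational(-43863, 7735)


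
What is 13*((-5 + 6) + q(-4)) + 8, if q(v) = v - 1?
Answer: -44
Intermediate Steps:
q(v) = -1 + v
13*((-5 + 6) + q(-4)) + 8 = 13*((-5 + 6) + (-1 - 4)) + 8 = 13*(1 - 5) + 8 = 13*(-4) + 8 = -52 + 8 = -44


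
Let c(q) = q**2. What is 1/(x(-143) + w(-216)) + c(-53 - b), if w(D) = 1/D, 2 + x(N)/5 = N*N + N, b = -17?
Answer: 28419101640/21928319 ≈ 1296.0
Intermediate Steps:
x(N) = -10 + 5*N + 5*N**2 (x(N) = -10 + 5*(N*N + N) = -10 + 5*(N**2 + N) = -10 + 5*(N + N**2) = -10 + (5*N + 5*N**2) = -10 + 5*N + 5*N**2)
1/(x(-143) + w(-216)) + c(-53 - b) = 1/((-10 + 5*(-143) + 5*(-143)**2) + 1/(-216)) + (-53 - 1*(-17))**2 = 1/((-10 - 715 + 5*20449) - 1/216) + (-53 + 17)**2 = 1/((-10 - 715 + 102245) - 1/216) + (-36)**2 = 1/(101520 - 1/216) + 1296 = 1/(21928319/216) + 1296 = 216/21928319 + 1296 = 28419101640/21928319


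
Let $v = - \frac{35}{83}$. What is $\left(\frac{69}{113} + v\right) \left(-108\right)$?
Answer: $- \frac{191376}{9379} \approx -20.405$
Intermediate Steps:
$v = - \frac{35}{83}$ ($v = \left(-35\right) \frac{1}{83} = - \frac{35}{83} \approx -0.42169$)
$\left(\frac{69}{113} + v\right) \left(-108\right) = \left(\frac{69}{113} - \frac{35}{83}\right) \left(-108\right) = \frac{1772}{9379} \left(-108\right) = - \frac{191376}{9379}$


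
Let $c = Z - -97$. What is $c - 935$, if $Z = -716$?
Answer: $-1554$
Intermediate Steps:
$c = -619$ ($c = -716 - -97 = -716 + 97 = -619$)
$c - 935 = -619 - 935 = -1554$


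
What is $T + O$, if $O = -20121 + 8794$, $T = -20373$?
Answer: $-31700$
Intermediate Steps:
$O = -11327$
$T + O = -20373 - 11327 = -31700$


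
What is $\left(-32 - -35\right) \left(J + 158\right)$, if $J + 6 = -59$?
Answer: $279$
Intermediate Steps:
$J = -65$ ($J = -6 - 59 = -65$)
$\left(-32 - -35\right) \left(J + 158\right) = \left(-32 - -35\right) \left(-65 + 158\right) = \left(-32 + 35\right) 93 = 3 \cdot 93 = 279$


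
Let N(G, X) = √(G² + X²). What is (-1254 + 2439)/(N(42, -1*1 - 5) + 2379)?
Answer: 313235/628649 - 3950*√2/628649 ≈ 0.48938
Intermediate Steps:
(-1254 + 2439)/(N(42, -1*1 - 5) + 2379) = (-1254 + 2439)/(√(42² + (-1*1 - 5)²) + 2379) = 1185/(√(1764 + (-1 - 5)²) + 2379) = 1185/(√(1764 + (-6)²) + 2379) = 1185/(√(1764 + 36) + 2379) = 1185/(√1800 + 2379) = 1185/(30*√2 + 2379) = 1185/(2379 + 30*√2)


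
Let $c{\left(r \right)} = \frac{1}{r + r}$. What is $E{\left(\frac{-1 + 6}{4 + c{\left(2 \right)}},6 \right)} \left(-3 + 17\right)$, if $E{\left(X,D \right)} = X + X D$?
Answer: $\frac{1960}{17} \approx 115.29$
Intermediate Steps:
$c{\left(r \right)} = \frac{1}{2 r}$
$E{\left(X,D \right)} = X + D X$
$E{\left(\frac{-1 + 6}{4 + c{\left(2 \right)}},6 \right)} \left(-3 + 17\right) = \frac{-1 + 6}{4 + \frac{1}{2 \cdot 2}} \left(1 + 6\right) \left(-3 + 17\right) = \frac{5}{4 + \frac{1}{2} \cdot \frac{1}{2}} \cdot 7 \cdot 14 = \frac{5}{4 + \frac{1}{4}} \cdot 7 \cdot 14 = \frac{5}{\frac{17}{4}} \cdot 7 \cdot 14 = 5 \cdot \frac{4}{17} \cdot 7 \cdot 14 = \frac{20}{17} \cdot 7 \cdot 14 = \frac{140}{17} \cdot 14 = \frac{1960}{17}$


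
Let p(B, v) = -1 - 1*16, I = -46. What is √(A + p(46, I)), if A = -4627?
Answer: 6*I*√129 ≈ 68.147*I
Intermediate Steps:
p(B, v) = -17 (p(B, v) = -1 - 16 = -17)
√(A + p(46, I)) = √(-4627 - 17) = √(-4644) = 6*I*√129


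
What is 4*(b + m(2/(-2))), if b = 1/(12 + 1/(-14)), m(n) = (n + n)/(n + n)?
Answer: 724/167 ≈ 4.3353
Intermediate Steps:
m(n) = 1 (m(n) = (2*n)/((2*n)) = (2*n)*(1/(2*n)) = 1)
b = 14/167 (b = 1/(12 - 1/14) = 1/(167/14) = 14/167 ≈ 0.083832)
4*(b + m(2/(-2))) = 4*(14/167 + 1) = 4*(181/167) = 724/167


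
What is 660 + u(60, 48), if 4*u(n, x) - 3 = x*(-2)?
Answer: 2547/4 ≈ 636.75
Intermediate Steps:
u(n, x) = ¾ - x/2 (u(n, x) = ¾ + (x*(-2))/4 = ¾ + (-2*x)/4 = ¾ - x/2)
660 + u(60, 48) = 660 + (¾ - ½*48) = 660 + (¾ - 24) = 660 - 93/4 = 2547/4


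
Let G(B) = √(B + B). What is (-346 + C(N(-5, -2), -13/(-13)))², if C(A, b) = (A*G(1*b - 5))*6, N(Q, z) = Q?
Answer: 112516 + 41520*I*√2 ≈ 1.1252e+5 + 58718.0*I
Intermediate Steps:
G(B) = √2*√B (G(B) = √(2*B) = √2*√B)
C(A, b) = 6*A*√2*√(-5 + b) (C(A, b) = (A*(√2*√(1*b - 5)))*6 = (A*(√2*√(b - 5)))*6 = (A*(√2*√(-5 + b)))*6 = (A*√2*√(-5 + b))*6 = 6*A*√2*√(-5 + b))
(-346 + C(N(-5, -2), -13/(-13)))² = (-346 + 6*(-5)*√(-10 + 2*(-13/(-13))))² = (-346 + 6*(-5)*√(-10 + 2*(-13*(-1/13))))² = (-346 + 6*(-5)*√(-10 + 2*1))² = (-346 + 6*(-5)*√(-10 + 2))² = (-346 + 6*(-5)*√(-8))² = (-346 + 6*(-5)*(2*I*√2))² = (-346 - 60*I*√2)²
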